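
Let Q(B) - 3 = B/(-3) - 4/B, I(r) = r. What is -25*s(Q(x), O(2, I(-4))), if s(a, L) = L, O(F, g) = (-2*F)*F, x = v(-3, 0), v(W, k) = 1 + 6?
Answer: 200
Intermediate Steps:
v(W, k) = 7
x = 7
Q(B) = 3 - 4/B - B/3 (Q(B) = 3 + (B/(-3) - 4/B) = 3 + (B*(-1/3) - 4/B) = 3 + (-B/3 - 4/B) = 3 + (-4/B - B/3) = 3 - 4/B - B/3)
O(F, g) = -2*F**2
-25*s(Q(x), O(2, I(-4))) = -(-50)*2**2 = -(-50)*4 = -25*(-8) = 200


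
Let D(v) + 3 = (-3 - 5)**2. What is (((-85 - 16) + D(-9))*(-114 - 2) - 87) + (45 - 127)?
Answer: 4471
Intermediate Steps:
D(v) = 61 (D(v) = -3 + (-3 - 5)**2 = -3 + (-8)**2 = -3 + 64 = 61)
(((-85 - 16) + D(-9))*(-114 - 2) - 87) + (45 - 127) = (((-85 - 16) + 61)*(-114 - 2) - 87) + (45 - 127) = ((-101 + 61)*(-116) - 87) - 82 = (-40*(-116) - 87) - 82 = (4640 - 87) - 82 = 4553 - 82 = 4471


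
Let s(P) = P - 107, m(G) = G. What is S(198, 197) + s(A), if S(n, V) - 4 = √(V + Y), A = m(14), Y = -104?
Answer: -89 + √93 ≈ -79.356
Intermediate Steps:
A = 14
S(n, V) = 4 + √(-104 + V) (S(n, V) = 4 + √(V - 104) = 4 + √(-104 + V))
s(P) = -107 + P
S(198, 197) + s(A) = (4 + √(-104 + 197)) + (-107 + 14) = (4 + √93) - 93 = -89 + √93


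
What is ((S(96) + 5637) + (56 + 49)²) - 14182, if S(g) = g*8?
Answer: 3248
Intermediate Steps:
S(g) = 8*g
((S(96) + 5637) + (56 + 49)²) - 14182 = ((8*96 + 5637) + (56 + 49)²) - 14182 = ((768 + 5637) + 105²) - 14182 = (6405 + 11025) - 14182 = 17430 - 14182 = 3248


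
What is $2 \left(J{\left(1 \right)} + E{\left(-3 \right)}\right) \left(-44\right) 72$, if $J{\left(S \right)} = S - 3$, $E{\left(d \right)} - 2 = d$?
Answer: $19008$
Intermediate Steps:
$E{\left(d \right)} = 2 + d$
$J{\left(S \right)} = -3 + S$ ($J{\left(S \right)} = S - 3 = -3 + S$)
$2 \left(J{\left(1 \right)} + E{\left(-3 \right)}\right) \left(-44\right) 72 = 2 \left(\left(-3 + 1\right) + \left(2 - 3\right)\right) \left(-44\right) 72 = 2 \left(-2 - 1\right) \left(-44\right) 72 = 2 \left(-3\right) \left(-44\right) 72 = \left(-6\right) \left(-44\right) 72 = 264 \cdot 72 = 19008$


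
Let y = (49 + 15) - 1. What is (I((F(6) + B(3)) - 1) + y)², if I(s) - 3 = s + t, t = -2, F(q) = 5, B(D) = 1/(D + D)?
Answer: 167281/36 ≈ 4646.7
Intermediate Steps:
B(D) = 1/(2*D)
y = 63 (y = 64 - 1 = 63)
I(s) = 1 + s (I(s) = 3 + (s - 2) = 3 + (-2 + s) = 1 + s)
(I((F(6) + B(3)) - 1) + y)² = ((1 + ((5 + (½)/3) - 1)) + 63)² = ((1 + ((5 + (½)*(⅓)) - 1)) + 63)² = ((1 + ((5 + ⅙) - 1)) + 63)² = ((1 + (31/6 - 1)) + 63)² = ((1 + 25/6) + 63)² = (31/6 + 63)² = (409/6)² = 167281/36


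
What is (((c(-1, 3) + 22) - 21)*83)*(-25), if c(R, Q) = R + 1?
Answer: -2075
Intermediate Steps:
c(R, Q) = 1 + R
(((c(-1, 3) + 22) - 21)*83)*(-25) = ((((1 - 1) + 22) - 21)*83)*(-25) = (((0 + 22) - 21)*83)*(-25) = ((22 - 21)*83)*(-25) = (1*83)*(-25) = 83*(-25) = -2075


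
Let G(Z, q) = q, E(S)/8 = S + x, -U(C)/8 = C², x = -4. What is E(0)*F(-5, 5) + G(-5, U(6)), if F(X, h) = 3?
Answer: -384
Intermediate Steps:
U(C) = -8*C²
E(S) = -32 + 8*S (E(S) = 8*(S - 4) = 8*(-4 + S) = -32 + 8*S)
E(0)*F(-5, 5) + G(-5, U(6)) = (-32 + 8*0)*3 - 8*6² = (-32 + 0)*3 - 8*36 = -32*3 - 288 = -96 - 288 = -384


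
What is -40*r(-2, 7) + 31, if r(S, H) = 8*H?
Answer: -2209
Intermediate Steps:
-40*r(-2, 7) + 31 = -320*7 + 31 = -40*56 + 31 = -2240 + 31 = -2209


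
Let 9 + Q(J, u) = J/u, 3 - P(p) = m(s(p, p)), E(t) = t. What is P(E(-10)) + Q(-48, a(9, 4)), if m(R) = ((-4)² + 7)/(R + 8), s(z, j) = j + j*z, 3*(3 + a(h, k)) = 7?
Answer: 6445/98 ≈ 65.765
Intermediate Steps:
a(h, k) = -⅔ (a(h, k) = -3 + (⅓)*7 = -3 + 7/3 = -⅔)
m(R) = 23/(8 + R) (m(R) = (16 + 7)/(8 + R) = 23/(8 + R))
P(p) = 3 - 23/(8 + p*(1 + p))
Q(J, u) = -9 + J/u
P(E(-10)) + Q(-48, a(9, 4)) = (1 + 3*(-10)*(1 - 10))/(8 - 10*(1 - 10)) + (-9 - 48/(-⅔)) = (1 + 3*(-10)*(-9))/(8 - 10*(-9)) + (-9 - 48*(-3/2)) = (1 + 270)/(8 + 90) + (-9 + 72) = 271/98 + 63 = 6445/98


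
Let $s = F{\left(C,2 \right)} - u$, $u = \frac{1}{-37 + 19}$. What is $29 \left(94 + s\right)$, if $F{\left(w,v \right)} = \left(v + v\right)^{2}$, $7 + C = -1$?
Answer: $\frac{57449}{18} \approx 3191.6$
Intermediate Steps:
$C = -8$ ($C = -7 - 1 = -8$)
$F{\left(w,v \right)} = 4 v^{2}$ ($F{\left(w,v \right)} = \left(2 v\right)^{2} = 4 v^{2}$)
$u = - \frac{1}{18}$ ($u = \frac{1}{-18} = - \frac{1}{18} \approx -0.055556$)
$s = \frac{289}{18}$ ($s = 4 \cdot 2^{2} - - \frac{1}{18} = 4 \cdot 4 + \frac{1}{18} = 16 + \frac{1}{18} = \frac{289}{18} \approx 16.056$)
$29 \left(94 + s\right) = 29 \left(94 + \frac{289}{18}\right) = 29 \cdot \frac{1981}{18} = \frac{57449}{18}$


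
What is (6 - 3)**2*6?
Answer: 54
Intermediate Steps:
(6 - 3)**2*6 = 3**2*6 = 9*6 = 54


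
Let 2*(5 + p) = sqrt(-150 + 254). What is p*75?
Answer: -375 + 75*sqrt(26) ≈ 7.4265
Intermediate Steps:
p = -5 + sqrt(26) (p = -5 + sqrt(-150 + 254)/2 = -5 + sqrt(104)/2 = -5 + (2*sqrt(26))/2 = -5 + sqrt(26) ≈ 0.099020)
p*75 = (-5 + sqrt(26))*75 = -375 + 75*sqrt(26)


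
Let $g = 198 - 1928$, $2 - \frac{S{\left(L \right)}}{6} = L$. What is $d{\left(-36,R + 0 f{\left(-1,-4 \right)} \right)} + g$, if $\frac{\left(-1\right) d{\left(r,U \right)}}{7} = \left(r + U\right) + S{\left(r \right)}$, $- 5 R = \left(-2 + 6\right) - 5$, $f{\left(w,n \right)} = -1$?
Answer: $- \frac{15377}{5} \approx -3075.4$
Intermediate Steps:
$S{\left(L \right)} = 12 - 6 L$
$R = \frac{1}{5}$ ($R = - \frac{\left(-2 + 6\right) - 5}{5} = - \frac{4 - 5}{5} = \left(- \frac{1}{5}\right) \left(-1\right) = \frac{1}{5} \approx 0.2$)
$d{\left(r,U \right)} = -84 - 7 U + 35 r$ ($d{\left(r,U \right)} = - 7 \left(\left(r + U\right) - \left(-12 + 6 r\right)\right) = - 7 \left(\left(U + r\right) - \left(-12 + 6 r\right)\right) = - 7 \left(12 + U - 5 r\right) = -84 - 7 U + 35 r$)
$g = -1730$
$d{\left(-36,R + 0 f{\left(-1,-4 \right)} \right)} + g = \left(-84 - 7 \left(\frac{1}{5} + 0 \left(-1\right)\right) + 35 \left(-36\right)\right) - 1730 = \left(-84 - 7 \left(\frac{1}{5} + 0\right) - 1260\right) - 1730 = \left(-84 - \frac{7}{5} - 1260\right) - 1730 = - \frac{6727}{5} - 1730 = - \frac{15377}{5}$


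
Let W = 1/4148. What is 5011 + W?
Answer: 20785629/4148 ≈ 5011.0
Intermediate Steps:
W = 1/4148 ≈ 0.00024108
5011 + W = 5011 + 1/4148 = 20785629/4148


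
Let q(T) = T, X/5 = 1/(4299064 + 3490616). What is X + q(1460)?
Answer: 2274586561/1557936 ≈ 1460.0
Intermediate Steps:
X = 1/1557936 (X = 5/(4299064 + 3490616) = 5/7789680 = 5*(1/7789680) = 1/1557936 ≈ 6.4187e-7)
X + q(1460) = 1/1557936 + 1460 = 2274586561/1557936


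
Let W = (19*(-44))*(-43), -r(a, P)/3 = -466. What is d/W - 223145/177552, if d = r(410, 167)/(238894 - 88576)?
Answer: -16747126316897/13325355190224 ≈ -1.2568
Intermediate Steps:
r(a, P) = 1398 (r(a, P) = -3*(-466) = 1398)
d = 233/25053 (d = 1398/(238894 - 88576) = 1398/150318 = 1398*(1/150318) = 233/25053 ≈ 0.0093003)
W = 35948 (W = -836*(-43) = 35948)
d/W - 223145/177552 = (233/25053)/35948 - 223145/177552 = (233/25053)*(1/35948) - 223145*1/177552 = 233/900605244 - 223145/177552 = -16747126316897/13325355190224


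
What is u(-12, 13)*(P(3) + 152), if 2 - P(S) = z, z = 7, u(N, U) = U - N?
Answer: 3675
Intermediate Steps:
P(S) = -5 (P(S) = 2 - 1*7 = 2 - 7 = -5)
u(-12, 13)*(P(3) + 152) = (13 - 1*(-12))*(-5 + 152) = (13 + 12)*147 = 25*147 = 3675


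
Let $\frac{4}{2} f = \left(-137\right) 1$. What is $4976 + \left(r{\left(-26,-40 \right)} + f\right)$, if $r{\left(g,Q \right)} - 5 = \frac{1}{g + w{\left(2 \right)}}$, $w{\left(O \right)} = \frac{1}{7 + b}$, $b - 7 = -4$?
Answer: $\frac{2544655}{518} \approx 4912.5$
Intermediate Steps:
$b = 3$ ($b = 7 - 4 = 3$)
$w{\left(O \right)} = \frac{1}{10}$ ($w{\left(O \right)} = \frac{1}{7 + 3} = \frac{1}{10}$)
$r{\left(g,Q \right)} = 5 + \frac{1}{\frac{1}{10} + g}$ ($r{\left(g,Q \right)} = 5 + \frac{1}{g + \frac{1}{10}} = 5 + \frac{1}{\frac{1}{10} + g}$)
$f = - \frac{137}{2}$ ($f = \frac{\left(-137\right) 1}{2} = \frac{1}{2} \left(-137\right) = - \frac{137}{2} \approx -68.5$)
$4976 + \left(r{\left(-26,-40 \right)} + f\right) = 4976 - \left(\frac{137}{2} - \frac{5 \left(3 + 10 \left(-26\right)\right)}{1 + 10 \left(-26\right)}\right) = 4976 - \left(\frac{137}{2} - \frac{5 \left(3 - 260\right)}{1 - 260}\right) = 4976 - \left(\frac{137}{2} - 5 \frac{1}{-259} \left(-257\right)\right) = 4976 - \left(\frac{137}{2} + \frac{5}{259} \left(-257\right)\right) = 4976 + \left(\frac{1285}{259} - \frac{137}{2}\right) = 4976 - \frac{32913}{518} = \frac{2544655}{518}$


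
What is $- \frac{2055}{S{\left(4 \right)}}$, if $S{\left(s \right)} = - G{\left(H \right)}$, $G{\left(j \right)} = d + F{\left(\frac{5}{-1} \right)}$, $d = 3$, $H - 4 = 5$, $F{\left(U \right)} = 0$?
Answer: $685$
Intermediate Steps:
$H = 9$ ($H = 4 + 5 = 9$)
$G{\left(j \right)} = 3$ ($G{\left(j \right)} = 3 + 0 = 3$)
$S{\left(s \right)} = -3$ ($S{\left(s \right)} = \left(-1\right) 3 = -3$)
$- \frac{2055}{S{\left(4 \right)}} = - \frac{2055}{-3} = \left(-2055\right) \left(- \frac{1}{3}\right) = 685$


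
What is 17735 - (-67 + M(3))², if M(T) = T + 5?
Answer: 14254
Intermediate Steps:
M(T) = 5 + T
17735 - (-67 + M(3))² = 17735 - (-67 + (5 + 3))² = 17735 - (-67 + 8)² = 17735 - 1*(-59)² = 17735 - 1*3481 = 17735 - 3481 = 14254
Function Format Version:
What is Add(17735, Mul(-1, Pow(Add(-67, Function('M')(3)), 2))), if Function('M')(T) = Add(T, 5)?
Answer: 14254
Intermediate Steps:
Function('M')(T) = Add(5, T)
Add(17735, Mul(-1, Pow(Add(-67, Function('M')(3)), 2))) = Add(17735, Mul(-1, Pow(Add(-67, Add(5, 3)), 2))) = Add(17735, Mul(-1, Pow(Add(-67, 8), 2))) = Add(17735, Mul(-1, Pow(-59, 2))) = Add(17735, Mul(-1, 3481)) = Add(17735, -3481) = 14254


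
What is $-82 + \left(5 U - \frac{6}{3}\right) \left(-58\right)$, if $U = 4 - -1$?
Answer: $-1416$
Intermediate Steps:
$U = 5$ ($U = 4 + 1 = 5$)
$-82 + \left(5 U - \frac{6}{3}\right) \left(-58\right) = -82 + \left(5 \cdot 5 - \frac{6}{3}\right) \left(-58\right) = -82 + \left(25 - 2\right) \left(-58\right) = -82 + 23 \left(-58\right) = -82 - 1334 = -1416$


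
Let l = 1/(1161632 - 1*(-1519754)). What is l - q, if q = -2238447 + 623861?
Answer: 4329328296197/2681386 ≈ 1.6146e+6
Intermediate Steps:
q = -1614586
l = 1/2681386 (l = 1/(1161632 + 1519754) = 1/2681386 ≈ 3.7294e-7)
l - q = 1/2681386 - 1*(-1614586) = 1/2681386 + 1614586 = 4329328296197/2681386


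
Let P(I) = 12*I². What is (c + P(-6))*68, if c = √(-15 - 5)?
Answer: 29376 + 136*I*√5 ≈ 29376.0 + 304.11*I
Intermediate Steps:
c = 2*I*√5 (c = √(-20) = 2*I*√5 ≈ 4.4721*I)
(c + P(-6))*68 = (2*I*√5 + 12*(-6)²)*68 = (2*I*√5 + 12*36)*68 = (2*I*√5 + 432)*68 = (432 + 2*I*√5)*68 = 29376 + 136*I*√5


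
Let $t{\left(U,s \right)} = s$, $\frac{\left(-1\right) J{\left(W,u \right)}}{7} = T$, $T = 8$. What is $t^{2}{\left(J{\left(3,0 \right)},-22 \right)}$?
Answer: $484$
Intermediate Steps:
$J{\left(W,u \right)} = -56$ ($J{\left(W,u \right)} = \left(-7\right) 8 = -56$)
$t^{2}{\left(J{\left(3,0 \right)},-22 \right)} = \left(-22\right)^{2} = 484$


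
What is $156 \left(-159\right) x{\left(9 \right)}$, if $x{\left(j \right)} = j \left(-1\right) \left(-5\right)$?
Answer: $-1116180$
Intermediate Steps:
$x{\left(j \right)} = 5 j$ ($x{\left(j \right)} = - j \left(-5\right) = 5 j$)
$156 \left(-159\right) x{\left(9 \right)} = 156 \left(-159\right) 5 \cdot 9 = \left(-24804\right) 45 = -1116180$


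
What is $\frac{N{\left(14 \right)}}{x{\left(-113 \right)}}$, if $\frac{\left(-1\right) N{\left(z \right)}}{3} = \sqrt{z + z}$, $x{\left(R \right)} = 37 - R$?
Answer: $- \frac{\sqrt{7}}{25} \approx -0.10583$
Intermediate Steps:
$N{\left(z \right)} = - 3 \sqrt{2} \sqrt{z}$ ($N{\left(z \right)} = - 3 \sqrt{z + z} = - 3 \sqrt{2 z} = - 3 \sqrt{2} \sqrt{z}$)
$\frac{N{\left(14 \right)}}{x{\left(-113 \right)}} = \frac{\left(-3\right) \sqrt{2} \sqrt{14}}{37 - -113} = \frac{\left(-6\right) \sqrt{7}}{37 + 113} = \frac{\left(-6\right) \sqrt{7}}{150} = - 6 \sqrt{7} \cdot \frac{1}{150} = - \frac{\sqrt{7}}{25}$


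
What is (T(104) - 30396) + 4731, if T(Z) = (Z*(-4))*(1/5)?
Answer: -128741/5 ≈ -25748.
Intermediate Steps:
T(Z) = -4*Z/5 (T(Z) = (-4*Z)*(1*(⅕)) = -4*Z*(⅕) = -4*Z/5)
(T(104) - 30396) + 4731 = (-⅘*104 - 30396) + 4731 = (-416/5 - 30396) + 4731 = -152396/5 + 4731 = -128741/5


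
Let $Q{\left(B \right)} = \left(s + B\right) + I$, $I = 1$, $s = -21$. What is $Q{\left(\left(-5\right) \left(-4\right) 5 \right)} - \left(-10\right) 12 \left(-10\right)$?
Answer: $-1120$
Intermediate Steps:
$Q{\left(B \right)} = -20 + B$ ($Q{\left(B \right)} = \left(-21 + B\right) + 1 = -20 + B$)
$Q{\left(\left(-5\right) \left(-4\right) 5 \right)} - \left(-10\right) 12 \left(-10\right) = \left(-20 + \left(-5\right) \left(-4\right) 5\right) - \left(-10\right) 12 \left(-10\right) = \left(-20 + 20 \cdot 5\right) - \left(-120\right) \left(-10\right) = \left(-20 + 100\right) - 1200 = 80 - 1200 = -1120$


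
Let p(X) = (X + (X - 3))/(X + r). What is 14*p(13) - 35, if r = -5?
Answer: 21/4 ≈ 5.2500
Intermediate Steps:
p(X) = (-3 + 2*X)/(-5 + X) (p(X) = (X + (X - 3))/(X - 5) = (X + (-3 + X))/(-5 + X) = (-3 + 2*X)/(-5 + X))
14*p(13) - 35 = 14*((-3 + 2*13)/(-5 + 13)) - 35 = 14*((-3 + 26)/8) - 35 = 14*((⅛)*23) - 35 = 14*(23/8) - 35 = 161/4 - 35 = 21/4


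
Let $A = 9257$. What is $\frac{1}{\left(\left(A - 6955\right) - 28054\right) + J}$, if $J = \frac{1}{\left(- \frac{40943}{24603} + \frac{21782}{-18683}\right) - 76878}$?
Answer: $- \frac{35338876956037}{910046759831522673} \approx -3.8832 \cdot 10^{-5}$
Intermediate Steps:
$J = - \frac{459657849}{35338876956037}$ ($J = \frac{1}{\left(\left(-40943\right) \frac{1}{24603} + 21782 \left(- \frac{1}{18683}\right)\right) - 76878} = \frac{1}{\left(- \frac{40943}{24603} - \frac{21782}{18683}\right) - 76878} = \frac{1}{- \frac{1300840615}{459657849} - 76878} = \frac{1}{- \frac{35338876956037}{459657849}} = - \frac{459657849}{35338876956037} \approx -1.3007 \cdot 10^{-5}$)
$\frac{1}{\left(\left(A - 6955\right) - 28054\right) + J} = \frac{1}{\left(\left(9257 - 6955\right) - 28054\right) - \frac{459657849}{35338876956037}} = \frac{1}{\left(2302 - 28054\right) - \frac{459657849}{35338876956037}} = \frac{1}{-25752 - \frac{459657849}{35338876956037}} = \frac{1}{- \frac{910046759831522673}{35338876956037}} = - \frac{35338876956037}{910046759831522673}$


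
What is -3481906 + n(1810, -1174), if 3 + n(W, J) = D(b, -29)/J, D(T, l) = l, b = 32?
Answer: -4087761137/1174 ≈ -3.4819e+6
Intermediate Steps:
n(W, J) = -3 - 29/J
-3481906 + n(1810, -1174) = -3481906 + (-3 - 29/(-1174)) = -3481906 + (-3 - 29*(-1/1174)) = -3481906 + (-3 + 29/1174) = -3481906 - 3493/1174 = -4087761137/1174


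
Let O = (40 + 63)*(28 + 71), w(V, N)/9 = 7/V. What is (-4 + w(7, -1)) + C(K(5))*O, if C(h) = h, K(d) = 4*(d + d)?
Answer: 407885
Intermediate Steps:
K(d) = 8*d (K(d) = 4*(2*d) = 8*d)
w(V, N) = 63/V (w(V, N) = 9*(7/V) = 63/V)
O = 10197 (O = 103*99 = 10197)
(-4 + w(7, -1)) + C(K(5))*O = (-4 + 63/7) + (8*5)*10197 = (-4 + 63*(1/7)) + 40*10197 = (-4 + 9) + 407880 = 5 + 407880 = 407885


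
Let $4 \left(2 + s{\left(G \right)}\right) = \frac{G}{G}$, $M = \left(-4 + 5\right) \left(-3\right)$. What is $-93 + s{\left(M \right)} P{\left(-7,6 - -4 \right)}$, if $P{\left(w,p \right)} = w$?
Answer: $- \frac{323}{4} \approx -80.75$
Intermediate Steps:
$M = -3$ ($M = 1 \left(-3\right) = -3$)
$s{\left(G \right)} = - \frac{7}{4}$ ($s{\left(G \right)} = -2 + \frac{G \frac{1}{G}}{4} = -2 + \frac{1}{4} \cdot 1 = -2 + \frac{1}{4} = - \frac{7}{4}$)
$-93 + s{\left(M \right)} P{\left(-7,6 - -4 \right)} = -93 - - \frac{49}{4} = -93 + \frac{49}{4} = - \frac{323}{4}$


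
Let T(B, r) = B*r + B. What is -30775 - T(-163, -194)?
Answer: -62234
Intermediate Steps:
T(B, r) = B + B*r
-30775 - T(-163, -194) = -30775 - (-163)*(1 - 194) = -30775 - (-163)*(-193) = -30775 - 1*31459 = -30775 - 31459 = -62234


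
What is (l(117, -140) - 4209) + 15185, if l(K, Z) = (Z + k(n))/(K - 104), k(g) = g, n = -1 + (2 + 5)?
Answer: 142554/13 ≈ 10966.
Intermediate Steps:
n = 6 (n = -1 + 7 = 6)
l(K, Z) = (6 + Z)/(-104 + K) (l(K, Z) = (Z + 6)/(K - 104) = (6 + Z)/(-104 + K))
(l(117, -140) - 4209) + 15185 = ((6 - 140)/(-104 + 117) - 4209) + 15185 = (-134/13 - 4209) + 15185 = -54851/13 + 15185 = 142554/13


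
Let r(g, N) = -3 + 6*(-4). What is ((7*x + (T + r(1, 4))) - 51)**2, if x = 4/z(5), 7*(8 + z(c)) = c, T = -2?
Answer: 18284176/2601 ≈ 7029.7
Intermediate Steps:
z(c) = -8 + c/7
r(g, N) = -27 (r(g, N) = -3 - 24 = -27)
x = -28/51 (x = 4/(-8 + (1/7)*5) = 4/(-8 + 5/7) = 4/(-51/7) = 4*(-7/51) = -28/51 ≈ -0.54902)
((7*x + (T + r(1, 4))) - 51)**2 = ((7*(-28/51) + (-2 - 27)) - 51)**2 = ((-196/51 - 29) - 51)**2 = (-1675/51 - 51)**2 = (-4276/51)**2 = 18284176/2601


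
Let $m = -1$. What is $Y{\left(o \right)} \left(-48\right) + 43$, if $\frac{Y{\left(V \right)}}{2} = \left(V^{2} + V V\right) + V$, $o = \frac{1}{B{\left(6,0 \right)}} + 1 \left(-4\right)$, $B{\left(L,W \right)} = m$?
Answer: $-4277$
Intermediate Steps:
$B{\left(L,W \right)} = -1$
$o = -5$ ($o = \frac{1}{-1} + 1 \left(-4\right) = -1 - 4 = -5$)
$Y{\left(V \right)} = 2 V + 4 V^{2}$ ($Y{\left(V \right)} = 2 \left(\left(V^{2} + V V\right) + V\right) = 2 \left(\left(V^{2} + V^{2}\right) + V\right) = 2 \left(2 V^{2} + V\right) = 2 \left(V + 2 V^{2}\right) = 2 V + 4 V^{2}$)
$Y{\left(o \right)} \left(-48\right) + 43 = 2 \left(-5\right) \left(1 + 2 \left(-5\right)\right) \left(-48\right) + 43 = 2 \left(-5\right) \left(1 - 10\right) \left(-48\right) + 43 = 2 \left(-5\right) \left(-9\right) \left(-48\right) + 43 = 90 \left(-48\right) + 43 = -4320 + 43 = -4277$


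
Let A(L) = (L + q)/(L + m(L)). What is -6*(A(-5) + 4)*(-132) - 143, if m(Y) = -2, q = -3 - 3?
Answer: 29887/7 ≈ 4269.6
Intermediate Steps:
q = -6
A(L) = (-6 + L)/(-2 + L) (A(L) = (L - 6)/(L - 2) = (-6 + L)/(-2 + L))
-6*(A(-5) + 4)*(-132) - 143 = -6*((-6 - 5)/(-2 - 5) + 4)*(-132) - 143 = -6*(-11/(-7) + 4)*(-132) - 143 = -6*(-⅐*(-11) + 4)*(-132) - 143 = -6*(11/7 + 4)*(-132) - 143 = -6*39/7*(-132) - 143 = -234/7*(-132) - 143 = 30888/7 - 143 = 29887/7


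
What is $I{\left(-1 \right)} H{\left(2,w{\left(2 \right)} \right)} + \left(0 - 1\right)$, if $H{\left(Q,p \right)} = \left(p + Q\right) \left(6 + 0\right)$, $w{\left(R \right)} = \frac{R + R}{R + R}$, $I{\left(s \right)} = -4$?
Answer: $-73$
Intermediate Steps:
$w{\left(R \right)} = 1$ ($w{\left(R \right)} = \frac{2 R}{2 R} = 2 R \frac{1}{2 R} = 1$)
$H{\left(Q,p \right)} = 6 Q + 6 p$ ($H{\left(Q,p \right)} = \left(Q + p\right) 6 = 6 Q + 6 p$)
$I{\left(-1 \right)} H{\left(2,w{\left(2 \right)} \right)} + \left(0 - 1\right) = - 4 \left(6 \cdot 2 + 6 \cdot 1\right) + \left(0 - 1\right) = - 4 \left(12 + 6\right) + \left(0 - 1\right) = \left(-4\right) 18 - 1 = -72 - 1 = -73$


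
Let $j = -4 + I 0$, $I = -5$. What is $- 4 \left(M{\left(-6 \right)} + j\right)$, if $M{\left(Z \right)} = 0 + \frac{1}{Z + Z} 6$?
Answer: $18$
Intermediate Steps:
$M{\left(Z \right)} = \frac{3}{Z}$ ($M{\left(Z \right)} = 0 + \frac{1}{2 Z} 6 = 0 + \frac{3}{Z} = \frac{3}{Z}$)
$j = -4$ ($j = -4 - 0 = -4 + 0 = -4$)
$- 4 \left(M{\left(-6 \right)} + j\right) = - 4 \left(\frac{3}{-6} - 4\right) = - 4 \left(3 \left(- \frac{1}{6}\right) - 4\right) = - 4 \left(- \frac{1}{2} - 4\right) = \left(-4\right) \left(- \frac{9}{2}\right) = 18$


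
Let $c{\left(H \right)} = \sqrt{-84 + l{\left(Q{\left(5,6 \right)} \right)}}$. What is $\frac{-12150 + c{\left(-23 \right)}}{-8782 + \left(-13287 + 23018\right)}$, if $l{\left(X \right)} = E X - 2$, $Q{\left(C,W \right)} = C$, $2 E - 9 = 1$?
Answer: $- \frac{12150}{949} + \frac{i \sqrt{61}}{949} \approx -12.803 + 0.00823 i$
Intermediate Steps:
$E = 5$ ($E = \frac{9}{2} + \frac{1}{2} \cdot 1 = \frac{9}{2} + \frac{1}{2} = 5$)
$l{\left(X \right)} = -2 + 5 X$ ($l{\left(X \right)} = 5 X - 2 = -2 + 5 X$)
$c{\left(H \right)} = i \sqrt{61}$ ($c{\left(H \right)} = \sqrt{-84 + \left(-2 + 5 \cdot 5\right)} = \sqrt{-84 + \left(-2 + 25\right)} = \sqrt{-84 + 23} = \sqrt{-61} = i \sqrt{61}$)
$\frac{-12150 + c{\left(-23 \right)}}{-8782 + \left(-13287 + 23018\right)} = \frac{-12150 + i \sqrt{61}}{-8782 + \left(-13287 + 23018\right)} = \frac{-12150 + i \sqrt{61}}{-8782 + 9731} = \frac{-12150 + i \sqrt{61}}{949} = \left(-12150 + i \sqrt{61}\right) \frac{1}{949} = - \frac{12150}{949} + \frac{i \sqrt{61}}{949}$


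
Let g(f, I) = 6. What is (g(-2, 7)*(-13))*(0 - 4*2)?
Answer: 624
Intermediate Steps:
(g(-2, 7)*(-13))*(0 - 4*2) = (6*(-13))*(0 - 4*2) = -78*(0 - 8) = -78*(-8) = 624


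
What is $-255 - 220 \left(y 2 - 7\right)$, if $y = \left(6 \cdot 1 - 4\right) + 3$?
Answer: $-915$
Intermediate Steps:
$y = 5$ ($y = \left(6 - 4\right) + 3 = 2 + 3 = 5$)
$-255 - 220 \left(y 2 - 7\right) = -255 - 220 \left(5 \cdot 2 - 7\right) = -255 - 220 \left(10 - 7\right) = -255 - 660 = -915$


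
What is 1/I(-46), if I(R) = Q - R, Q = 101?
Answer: 1/147 ≈ 0.0068027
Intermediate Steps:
I(R) = 101 - R
1/I(-46) = 1/(101 - 1*(-46)) = 1/(101 + 46) = 1/147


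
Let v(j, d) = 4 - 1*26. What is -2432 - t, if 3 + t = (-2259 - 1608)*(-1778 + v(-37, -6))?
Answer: -6963029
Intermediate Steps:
v(j, d) = -22 (v(j, d) = 4 - 26 = -22)
t = 6960597 (t = -3 + (-2259 - 1608)*(-1778 - 22) = -3 - 3867*(-1800) = -3 + 6960600 = 6960597)
-2432 - t = -2432 - 1*6960597 = -2432 - 6960597 = -6963029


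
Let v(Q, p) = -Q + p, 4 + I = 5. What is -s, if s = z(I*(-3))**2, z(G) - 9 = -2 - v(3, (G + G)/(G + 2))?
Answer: -16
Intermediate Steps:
I = 1 (I = -4 + 5 = 1)
v(Q, p) = p - Q
z(G) = 10 - 2*G/(2 + G) (z(G) = 9 + (-2 - ((G + G)/(G + 2) - 1*3)) = 9 + (-2 - ((2*G)/(2 + G) - 3)) = 9 + (-2 - (2*G/(2 + G) - 3)) = 9 + (-2 - (-3 + 2*G/(2 + G))) = 9 + (-2 + (3 - 2*G/(2 + G))) = 9 + (1 - 2*G/(2 + G)) = 10 - 2*G/(2 + G))
s = 16 (s = (4*(5 + 2*(1*(-3)))/(2 + 1*(-3)))**2 = (4*(5 + 2*(-3))/(2 - 3))**2 = (4*(5 - 6)/(-1))**2 = (4*(-1)*(-1))**2 = 4**2 = 16)
-s = -1*16 = -16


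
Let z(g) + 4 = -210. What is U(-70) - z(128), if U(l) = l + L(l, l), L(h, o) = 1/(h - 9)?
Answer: 11375/79 ≈ 143.99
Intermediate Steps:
z(g) = -214 (z(g) = -4 - 210 = -214)
L(h, o) = 1/(-9 + h)
U(l) = l + 1/(-9 + l)
U(-70) - z(128) = (1 - 70*(-9 - 70))/(-9 - 70) - 1*(-214) = (1 - 70*(-79))/(-79) + 214 = -(1 + 5530)/79 + 214 = -1/79*5531 + 214 = -5531/79 + 214 = 11375/79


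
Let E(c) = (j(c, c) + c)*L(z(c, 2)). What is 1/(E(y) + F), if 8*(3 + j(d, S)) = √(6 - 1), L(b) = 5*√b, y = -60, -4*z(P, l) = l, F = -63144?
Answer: -16/(1010304 + 5*I*√2*(504 - √5)) ≈ -1.5837e-5 + 5.5615e-8*I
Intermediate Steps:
z(P, l) = -l/4
j(d, S) = -3 + √5/8 (j(d, S) = -3 + √(6 - 1)/8 = -3 + √5/8)
E(c) = 5*I*√2*(-3 + c + √5/8)/2 (E(c) = ((-3 + √5/8) + c)*(5*√(-¼*2)) = (-3 + c + √5/8)*(5*√(-½)) = (-3 + c + √5/8)*(5*(I*√2/2)) = (-3 + c + √5/8)*(5*I*√2/2) = 5*I*√2*(-3 + c + √5/8)/2)
1/(E(y) + F) = 1/(5*I*√2*(-24 + √5 + 8*(-60))/16 - 63144) = 1/(5*I*√2*(-24 + √5 - 480)/16 - 63144) = 1/(5*I*√2*(-504 + √5)/16 - 63144) = 1/(-63144 + 5*I*√2*(-504 + √5)/16)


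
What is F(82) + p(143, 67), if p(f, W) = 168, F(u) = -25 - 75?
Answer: 68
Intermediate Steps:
F(u) = -100
F(82) + p(143, 67) = -100 + 168 = 68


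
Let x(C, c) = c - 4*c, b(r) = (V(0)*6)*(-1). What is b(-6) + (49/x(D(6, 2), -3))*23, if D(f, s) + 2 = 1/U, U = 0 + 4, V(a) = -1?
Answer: 1181/9 ≈ 131.22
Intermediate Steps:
U = 4
b(r) = 6 (b(r) = -1*6*(-1) = -6*(-1) = 6)
D(f, s) = -7/4 (D(f, s) = -2 + 1/4 = -7/4)
x(C, c) = -3*c
b(-6) + (49/x(D(6, 2), -3))*23 = 6 + (49/((-3*(-3))))*23 = 6 + (49/9)*23 = 6 + 1127/9 = 1181/9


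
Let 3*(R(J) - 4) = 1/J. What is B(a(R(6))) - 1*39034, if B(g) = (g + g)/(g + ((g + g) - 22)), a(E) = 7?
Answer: -39048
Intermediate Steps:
R(J) = 4 + 1/(3*J) (R(J) = 4 + (1/J)/3 = 4 + 1/(3*J))
B(g) = 2*g/(-22 + 3*g) (B(g) = (2*g)/(g + (2*g - 22)) = (2*g)/(g + (-22 + 2*g)) = (2*g)/(-22 + 3*g) = 2*g/(-22 + 3*g))
B(a(R(6))) - 1*39034 = 2*7/(-22 + 3*7) - 1*39034 = 2*7/(-22 + 21) - 39034 = 2*7/(-1) - 39034 = 2*7*(-1) - 39034 = -14 - 39034 = -39048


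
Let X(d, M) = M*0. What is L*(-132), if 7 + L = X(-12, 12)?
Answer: 924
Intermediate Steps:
X(d, M) = 0
L = -7 (L = -7 + 0 = -7)
L*(-132) = -7*(-132) = 924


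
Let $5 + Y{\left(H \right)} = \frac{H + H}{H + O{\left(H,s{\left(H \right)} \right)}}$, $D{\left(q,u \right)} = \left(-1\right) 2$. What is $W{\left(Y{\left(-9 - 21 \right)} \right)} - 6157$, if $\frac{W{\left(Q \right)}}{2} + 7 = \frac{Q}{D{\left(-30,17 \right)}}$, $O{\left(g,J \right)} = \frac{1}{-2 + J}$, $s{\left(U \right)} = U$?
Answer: $- \frac{5927446}{961} \approx -6168.0$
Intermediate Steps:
$D{\left(q,u \right)} = -2$
$Y{\left(H \right)} = -5 + \frac{2 H}{H + \frac{1}{-2 + H}}$ ($Y{\left(H \right)} = -5 + \frac{H + H}{H + \frac{1}{-2 + H}} = -5 + \frac{2 H}{H + \frac{1}{-2 + H}}$)
$W{\left(Q \right)} = -14 - Q$ ($W{\left(Q \right)} = -14 + 2 \frac{Q}{-2} = -14 + 2 Q \left(- \frac{1}{2}\right) = -14 + 2 \left(- \frac{Q}{2}\right) = -14 - Q$)
$W{\left(Y{\left(-9 - 21 \right)} \right)} - 6157 = \left(-14 - \frac{-5 - 3 \left(-9 - 21\right) \left(-2 - 30\right)}{1 + \left(-9 - 21\right) \left(-2 - 30\right)}\right) - 6157 = \left(-14 - \frac{-5 - - 90 \left(-2 - 30\right)}{1 - 30 \left(-2 - 30\right)}\right) - 6157 = \left(-14 - \frac{-5 - \left(-90\right) \left(-32\right)}{1 - -960}\right) - 6157 = \left(-14 - \frac{-5 - 2880}{1 + 960}\right) - 6157 = \left(-14 - \frac{1}{961} \left(-2885\right)\right) - 6157 = \left(-14 - - \frac{2885}{961}\right) - 6157 = \left(-14 + \frac{2885}{961}\right) - 6157 = - \frac{10569}{961} - 6157 = - \frac{5927446}{961}$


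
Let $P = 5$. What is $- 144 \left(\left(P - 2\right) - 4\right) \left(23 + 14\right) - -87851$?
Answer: $93179$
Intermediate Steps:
$- 144 \left(\left(P - 2\right) - 4\right) \left(23 + 14\right) - -87851 = - 144 \left(\left(5 - 2\right) - 4\right) \left(23 + 14\right) - -87851 = - 144 \left(3 - 4\right) 37 + 87851 = - 144 \left(\left(-1\right) 37\right) + 87851 = \left(-144\right) \left(-37\right) + 87851 = 5328 + 87851 = 93179$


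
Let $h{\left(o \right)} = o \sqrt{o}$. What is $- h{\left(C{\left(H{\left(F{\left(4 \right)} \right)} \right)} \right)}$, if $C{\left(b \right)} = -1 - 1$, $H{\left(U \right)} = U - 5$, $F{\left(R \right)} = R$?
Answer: $2 i \sqrt{2} \approx 2.8284 i$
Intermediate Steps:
$H{\left(U \right)} = -5 + U$
$C{\left(b \right)} = -2$
$h{\left(o \right)} = o^{\frac{3}{2}}$
$- h{\left(C{\left(H{\left(F{\left(4 \right)} \right)} \right)} \right)} = - \left(-2\right)^{\frac{3}{2}} = - \left(-2\right) i \sqrt{2} = 2 i \sqrt{2}$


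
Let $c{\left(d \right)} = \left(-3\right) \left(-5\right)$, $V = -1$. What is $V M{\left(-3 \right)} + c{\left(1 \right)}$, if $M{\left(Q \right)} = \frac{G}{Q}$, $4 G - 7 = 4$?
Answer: $\frac{191}{12} \approx 15.917$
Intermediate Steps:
$G = \frac{11}{4}$ ($G = \frac{7}{4} + \frac{1}{4} \cdot 4 = \frac{7}{4} + 1 = \frac{11}{4} \approx 2.75$)
$c{\left(d \right)} = 15$
$M{\left(Q \right)} = \frac{11}{4 Q}$
$V M{\left(-3 \right)} + c{\left(1 \right)} = - \frac{11}{4 \left(-3\right)} + 15 = - \frac{11 \left(-1\right)}{4 \cdot 3} + 15 = \left(-1\right) \left(- \frac{11}{12}\right) + 15 = \frac{11}{12} + 15 = \frac{191}{12}$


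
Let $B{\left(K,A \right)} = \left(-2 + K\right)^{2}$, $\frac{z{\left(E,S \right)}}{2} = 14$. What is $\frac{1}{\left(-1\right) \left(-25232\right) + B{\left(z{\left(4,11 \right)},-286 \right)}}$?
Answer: $\frac{1}{25908} \approx 3.8598 \cdot 10^{-5}$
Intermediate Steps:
$z{\left(E,S \right)} = 28$ ($z{\left(E,S \right)} = 2 \cdot 14 = 28$)
$\frac{1}{\left(-1\right) \left(-25232\right) + B{\left(z{\left(4,11 \right)},-286 \right)}} = \frac{1}{\left(-1\right) \left(-25232\right) + \left(-2 + 28\right)^{2}} = \frac{1}{25232 + 26^{2}} = \frac{1}{25232 + 676} = \frac{1}{25908}$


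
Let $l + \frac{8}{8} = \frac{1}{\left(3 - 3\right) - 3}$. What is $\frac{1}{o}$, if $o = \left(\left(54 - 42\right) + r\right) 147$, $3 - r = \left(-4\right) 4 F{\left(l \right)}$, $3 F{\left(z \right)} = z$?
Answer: $\frac{3}{3479} \approx 0.00086232$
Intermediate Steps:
$l = - \frac{4}{3}$ ($l = -1 + \frac{1}{\left(3 - 3\right) - 3} = -1 + \frac{1}{0 - 3} = -1 + \frac{1}{-3} = -1 - \frac{1}{3} = - \frac{4}{3} \approx -1.3333$)
$F{\left(z \right)} = \frac{z}{3}$
$r = - \frac{37}{9}$ ($r = 3 - \left(-4\right) 4 \cdot \frac{1}{3} \left(- \frac{4}{3}\right) = 3 - \left(-16\right) \left(- \frac{4}{9}\right) = 3 - \frac{64}{9} = - \frac{37}{9} \approx -4.1111$)
$o = \frac{3479}{3}$ ($o = \left(\left(54 - 42\right) - \frac{37}{9}\right) 147 = \left(12 - \frac{37}{9}\right) 147 = \frac{71}{9} \cdot 147 = \frac{3479}{3} \approx 1159.7$)
$\frac{1}{o} = \frac{1}{\frac{3479}{3}} = \frac{3}{3479}$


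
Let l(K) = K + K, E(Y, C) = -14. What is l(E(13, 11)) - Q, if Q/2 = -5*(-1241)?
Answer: -12438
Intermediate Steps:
l(K) = 2*K
Q = 12410 (Q = 2*(-5*(-1241)) = 2*6205 = 12410)
l(E(13, 11)) - Q = 2*(-14) - 1*12410 = -28 - 12410 = -12438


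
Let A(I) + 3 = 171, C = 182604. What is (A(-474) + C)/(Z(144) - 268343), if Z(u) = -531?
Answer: -91386/134437 ≈ -0.67977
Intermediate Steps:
A(I) = 168 (A(I) = -3 + 171 = 168)
(A(-474) + C)/(Z(144) - 268343) = (168 + 182604)/(-531 - 268343) = 182772/(-268874) = 182772*(-1/268874) = -91386/134437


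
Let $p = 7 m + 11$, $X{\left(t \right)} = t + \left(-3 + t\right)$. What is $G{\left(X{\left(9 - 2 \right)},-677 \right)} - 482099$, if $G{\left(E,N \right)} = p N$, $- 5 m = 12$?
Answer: $- \frac{2390862}{5} \approx -4.7817 \cdot 10^{5}$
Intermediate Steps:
$m = - \frac{12}{5}$ ($m = \left(- \frac{1}{5}\right) 12 = - \frac{12}{5} \approx -2.4$)
$X{\left(t \right)} = -3 + 2 t$
$p = - \frac{29}{5}$ ($p = 7 \left(- \frac{12}{5}\right) + 11 = - \frac{84}{5} + 11 = - \frac{29}{5} \approx -5.8$)
$G{\left(E,N \right)} = - \frac{29 N}{5}$
$G{\left(X{\left(9 - 2 \right)},-677 \right)} - 482099 = \left(- \frac{29}{5}\right) \left(-677\right) - 482099 = \frac{19633}{5} - 482099 = - \frac{2390862}{5}$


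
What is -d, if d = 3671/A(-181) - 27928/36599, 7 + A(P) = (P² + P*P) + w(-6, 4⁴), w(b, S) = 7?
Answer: 1695543487/2398039678 ≈ 0.70705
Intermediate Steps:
A(P) = 2*P² (A(P) = -7 + ((P² + P*P) + 7) = -7 + ((P² + P²) + 7) = -7 + (2*P² + 7) = -7 + (7 + 2*P²) = 2*P²)
d = -1695543487/2398039678 (d = 3671/((2*(-181)²)) - 27928/36599 = 3671/((2*32761)) - 27928*1/36599 = 3671/65522 - 27928/36599 = -1695543487/2398039678 ≈ -0.70705)
-d = -1*(-1695543487/2398039678) = 1695543487/2398039678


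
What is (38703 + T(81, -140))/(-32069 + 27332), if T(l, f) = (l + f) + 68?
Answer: -12904/1579 ≈ -8.1723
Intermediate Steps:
T(l, f) = 68 + f + l (T(l, f) = (f + l) + 68 = 68 + f + l)
(38703 + T(81, -140))/(-32069 + 27332) = (38703 + (68 - 140 + 81))/(-32069 + 27332) = (38703 + 9)/(-4737) = 38712*(-1/4737) = -12904/1579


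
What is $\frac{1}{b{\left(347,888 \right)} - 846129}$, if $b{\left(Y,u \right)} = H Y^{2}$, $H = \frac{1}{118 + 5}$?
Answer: $- \frac{123}{103953458} \approx -1.1832 \cdot 10^{-6}$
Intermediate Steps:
$H = \frac{1}{123} \approx 0.0081301$
$b{\left(Y,u \right)} = \frac{Y^{2}}{123}$
$\frac{1}{b{\left(347,888 \right)} - 846129} = \frac{1}{\frac{347^{2}}{123} - 846129} = \frac{1}{\frac{1}{123} \cdot 120409 - 846129} = \frac{1}{\frac{120409}{123} - 846129} = \frac{1}{- \frac{103953458}{123}} = - \frac{123}{103953458}$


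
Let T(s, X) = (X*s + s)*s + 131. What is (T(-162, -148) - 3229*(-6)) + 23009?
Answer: -3815354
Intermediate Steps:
T(s, X) = 131 + s*(s + X*s) (T(s, X) = (s + X*s)*s + 131 = s*(s + X*s) + 131 = 131 + s*(s + X*s))
(T(-162, -148) - 3229*(-6)) + 23009 = ((131 + (-162)**2 - 148*(-162)**2) - 3229*(-6)) + 23009 = ((131 + 26244 - 148*26244) + 19374) + 23009 = ((131 + 26244 - 3884112) + 19374) + 23009 = (-3857737 + 19374) + 23009 = -3838363 + 23009 = -3815354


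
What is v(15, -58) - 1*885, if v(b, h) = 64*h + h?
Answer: -4655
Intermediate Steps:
v(b, h) = 65*h
v(15, -58) - 1*885 = 65*(-58) - 1*885 = -3770 - 885 = -4655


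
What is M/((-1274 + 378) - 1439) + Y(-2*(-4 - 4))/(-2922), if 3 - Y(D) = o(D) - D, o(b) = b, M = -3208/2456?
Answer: -326271/698207030 ≈ -0.00046730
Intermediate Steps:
M = -401/307 (M = -3208*1/2456 = -401/307 ≈ -1.3062)
Y(D) = 3 (Y(D) = 3 - (D - D) = 3 - 1*0 = 3 + 0 = 3)
M/((-1274 + 378) - 1439) + Y(-2*(-4 - 4))/(-2922) = -401/(307*((-1274 + 378) - 1439)) + 3/(-2922) = -401/(307*(-896 - 1439)) + 3*(-1/2922) = -401/307/(-2335) - 1/974 = -401/307*(-1/2335) - 1/974 = 401/716845 - 1/974 = -326271/698207030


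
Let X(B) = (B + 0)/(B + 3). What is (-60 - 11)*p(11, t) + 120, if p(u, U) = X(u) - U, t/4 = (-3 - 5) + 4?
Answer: -15005/14 ≈ -1071.8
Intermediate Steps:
t = -16 (t = 4*((-3 - 5) + 4) = 4*(-8 + 4) = 4*(-4) = -16)
X(B) = B/(3 + B)
p(u, U) = -U + u/(3 + u) (p(u, U) = u/(3 + u) - U = -U + u/(3 + u))
(-60 - 11)*p(11, t) + 120 = (-60 - 11)*((11 - 1*(-16)*(3 + 11))/(3 + 11)) + 120 = -71*(11 - 1*(-16)*14)/14 + 120 = -71*(11 + 224)/14 + 120 = -71*235/14 + 120 = -16685/14 + 120 = -15005/14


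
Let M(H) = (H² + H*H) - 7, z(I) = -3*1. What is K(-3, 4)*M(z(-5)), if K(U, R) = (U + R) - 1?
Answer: 0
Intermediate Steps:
z(I) = -3
M(H) = -7 + 2*H² (M(H) = (H² + H²) - 7 = 2*H² - 7 = -7 + 2*H²)
K(U, R) = -1 + R + U (K(U, R) = (R + U) - 1 = -1 + R + U)
K(-3, 4)*M(z(-5)) = (-1 + 4 - 3)*(-7 + 2*(-3)²) = 0*(-7 + 2*9) = 0*(-7 + 18) = 0*11 = 0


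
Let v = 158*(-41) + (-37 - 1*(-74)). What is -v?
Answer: 6441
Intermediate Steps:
v = -6441 (v = -6478 + (-37 + 74) = -6478 + 37 = -6441)
-v = -1*(-6441) = 6441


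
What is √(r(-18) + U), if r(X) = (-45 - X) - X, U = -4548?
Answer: 7*I*√93 ≈ 67.506*I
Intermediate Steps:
r(X) = -45 - 2*X
√(r(-18) + U) = √((-45 - 2*(-18)) - 4548) = √((-45 + 36) - 4548) = √(-9 - 4548) = √(-4557) = 7*I*√93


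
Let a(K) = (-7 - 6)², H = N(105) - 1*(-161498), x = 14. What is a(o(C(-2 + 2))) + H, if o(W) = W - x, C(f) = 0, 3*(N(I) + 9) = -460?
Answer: 484514/3 ≈ 1.6150e+5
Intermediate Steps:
N(I) = -487/3 (N(I) = -9 + (⅓)*(-460) = -9 - 460/3 = -487/3)
o(W) = -14 + W (o(W) = W - 1*14 = W - 14 = -14 + W)
H = 484007/3 (H = -487/3 - 1*(-161498) = -487/3 + 161498 = 484007/3 ≈ 1.6134e+5)
a(K) = 169 (a(K) = (-13)² = 169)
a(o(C(-2 + 2))) + H = 169 + 484007/3 = 484514/3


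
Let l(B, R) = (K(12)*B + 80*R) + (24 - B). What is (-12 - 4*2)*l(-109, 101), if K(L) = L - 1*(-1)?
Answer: -135920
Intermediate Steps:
K(L) = 1 + L (K(L) = L + 1 = 1 + L)
l(B, R) = 24 + 12*B + 80*R (l(B, R) = ((1 + 12)*B + 80*R) + (24 - B) = (13*B + 80*R) + (24 - B) = 24 + 12*B + 80*R)
(-12 - 4*2)*l(-109, 101) = (-12 - 4*2)*(24 + 12*(-109) + 80*101) = (-12 - 1*8)*(24 - 1308 + 8080) = (-12 - 8)*6796 = -20*6796 = -135920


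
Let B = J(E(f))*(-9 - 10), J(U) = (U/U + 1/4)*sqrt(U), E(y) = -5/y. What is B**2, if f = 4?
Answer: -45125/64 ≈ -705.08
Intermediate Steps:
J(U) = 5*sqrt(U)/4 (J(U) = (1 + 1*(1/4))*sqrt(U) = (1 + 1/4)*sqrt(U) = 5*sqrt(U)/4)
B = -95*I*sqrt(5)/8 (B = (5*sqrt(-5/4)/4)*(-9 - 10) = (5*sqrt(-5*1/4)/4)*(-19) = (5*sqrt(-5/4)/4)*(-19) = (5*(I*sqrt(5)/2)/4)*(-19) = (5*I*sqrt(5)/8)*(-19) = -95*I*sqrt(5)/8 ≈ -26.553*I)
B**2 = (-95*I*sqrt(5)/8)**2 = -45125/64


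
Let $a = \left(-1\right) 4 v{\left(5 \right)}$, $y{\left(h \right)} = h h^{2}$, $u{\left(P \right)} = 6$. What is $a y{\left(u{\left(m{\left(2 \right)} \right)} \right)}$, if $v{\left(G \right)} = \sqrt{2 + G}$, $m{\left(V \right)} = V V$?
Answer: $- 864 \sqrt{7} \approx -2285.9$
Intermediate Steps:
$m{\left(V \right)} = V^{2}$
$y{\left(h \right)} = h^{3}$
$a = - 4 \sqrt{7}$ ($a = \left(-1\right) 4 \sqrt{2 + 5} = - 4 \sqrt{7} \approx -10.583$)
$a y{\left(u{\left(m{\left(2 \right)} \right)} \right)} = - 4 \sqrt{7} \cdot 6^{3} = - 4 \sqrt{7} \cdot 216 = - 864 \sqrt{7}$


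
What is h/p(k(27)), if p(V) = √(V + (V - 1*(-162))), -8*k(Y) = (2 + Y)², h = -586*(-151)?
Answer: -176972*I*√193/193 ≈ -12739.0*I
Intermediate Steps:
h = 88486
k(Y) = -(2 + Y)²/8
p(V) = √(162 + 2*V) (p(V) = √(V + (V + 162)) = √(V + (162 + V)) = √(162 + 2*V))
h/p(k(27)) = 88486/(√(162 + 2*(-(2 + 27)²/8))) = 88486/(√(162 + 2*(-⅛*29²))) = 88486/(√(162 + 2*(-⅛*841))) = 88486/(√(162 + 2*(-841/8))) = 88486/(√(162 - 841/4)) = 88486/(√(-193/4)) = 88486/((I*√193/2)) = 88486*(-2*I*√193/193) = -176972*I*√193/193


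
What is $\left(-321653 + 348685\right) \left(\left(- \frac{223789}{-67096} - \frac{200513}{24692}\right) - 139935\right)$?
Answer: $- \frac{195849425411591055}{51772951} \approx -3.7829 \cdot 10^{9}$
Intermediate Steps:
$\left(-321653 + 348685\right) \left(\left(- \frac{223789}{-67096} - \frac{200513}{24692}\right) - 139935\right) = 27032 \left(\left(\left(-223789\right) \left(- \frac{1}{67096}\right) - \frac{200513}{24692}\right) - 139935\right) = 27032 \left(\left(\frac{223789}{67096} - \frac{200513}{24692}\right) - 139935\right) = 27032 \left(- \frac{1981955565}{414183608} - 139935\right) = 27032 \left(- \frac{57960765141045}{414183608}\right) = - \frac{195849425411591055}{51772951}$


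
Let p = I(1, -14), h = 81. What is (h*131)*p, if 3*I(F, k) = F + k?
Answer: -45981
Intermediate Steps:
I(F, k) = F/3 + k/3 (I(F, k) = (F + k)/3 = F/3 + k/3)
p = -13/3 (p = (⅓)*1 + (⅓)*(-14) = ⅓ - 14/3 = -13/3 ≈ -4.3333)
(h*131)*p = (81*131)*(-13/3) = 10611*(-13/3) = -45981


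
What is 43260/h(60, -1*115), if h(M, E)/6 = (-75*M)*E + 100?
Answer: 721/51760 ≈ 0.013930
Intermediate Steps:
h(M, E) = 600 - 450*E*M (h(M, E) = 6*((-75*M)*E + 100) = 6*(-75*E*M + 100) = 6*(100 - 75*E*M) = 600 - 450*E*M)
43260/h(60, -1*115) = 43260/(600 - 450*(-1*115)*60) = 43260/(600 - 450*(-115)*60) = 43260/(600 + 3105000) = 43260/3105600 = 43260*(1/3105600) = 721/51760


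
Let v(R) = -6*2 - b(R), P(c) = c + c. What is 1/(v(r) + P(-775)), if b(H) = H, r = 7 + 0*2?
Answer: -1/1569 ≈ -0.00063735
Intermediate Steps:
P(c) = 2*c
r = 7 (r = 7 + 0 = 7)
v(R) = -12 - R (v(R) = -6*2 - R = -12 - R)
1/(v(r) + P(-775)) = 1/((-12 - 1*7) + 2*(-775)) = 1/((-12 - 7) - 1550) = 1/(-19 - 1550) = 1/(-1569) = -1/1569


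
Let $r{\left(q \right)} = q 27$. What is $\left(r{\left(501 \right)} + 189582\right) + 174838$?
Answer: $377947$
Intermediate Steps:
$r{\left(q \right)} = 27 q$
$\left(r{\left(501 \right)} + 189582\right) + 174838 = \left(27 \cdot 501 + 189582\right) + 174838 = \left(13527 + 189582\right) + 174838 = 203109 + 174838 = 377947$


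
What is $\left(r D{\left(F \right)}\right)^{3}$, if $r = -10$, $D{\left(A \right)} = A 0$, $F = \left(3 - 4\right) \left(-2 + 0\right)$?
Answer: $0$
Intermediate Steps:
$F = 2$ ($F = \left(-1\right) \left(-2\right) = 2$)
$D{\left(A \right)} = 0$
$\left(r D{\left(F \right)}\right)^{3} = \left(\left(-10\right) 0\right)^{3} = 0^{3} = 0$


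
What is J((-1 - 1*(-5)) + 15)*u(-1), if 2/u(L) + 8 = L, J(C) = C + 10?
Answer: -58/9 ≈ -6.4444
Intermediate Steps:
J(C) = 10 + C
u(L) = 2/(-8 + L)
J((-1 - 1*(-5)) + 15)*u(-1) = (10 + ((-1 - 1*(-5)) + 15))*(2/(-8 - 1)) = (10 + ((-1 + 5) + 15))*(2/(-9)) = (10 + (4 + 15))*(2*(-⅑)) = (10 + 19)*(-2/9) = 29*(-2/9) = -58/9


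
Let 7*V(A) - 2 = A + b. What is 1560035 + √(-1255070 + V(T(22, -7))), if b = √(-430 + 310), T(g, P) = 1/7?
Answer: 1560035 + √(-61498415 + 14*I*√30)/7 ≈ 1.56e+6 + 1120.3*I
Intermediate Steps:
T(g, P) = ⅐
b = 2*I*√30 (b = √(-120) = 2*I*√30 ≈ 10.954*I)
V(A) = 2/7 + A/7 + 2*I*√30/7 (V(A) = 2/7 + (A + 2*I*√30)/7 = 2/7 + (A/7 + 2*I*√30/7) = 2/7 + A/7 + 2*I*√30/7)
1560035 + √(-1255070 + V(T(22, -7))) = 1560035 + √(-1255070 + (2/7 + (⅐)*(⅐) + 2*I*√30/7)) = 1560035 + √(-1255070 + (2/7 + 1/49 + 2*I*√30/7)) = 1560035 + √(-1255070 + (15/49 + 2*I*√30/7)) = 1560035 + √(-61498415/49 + 2*I*√30/7)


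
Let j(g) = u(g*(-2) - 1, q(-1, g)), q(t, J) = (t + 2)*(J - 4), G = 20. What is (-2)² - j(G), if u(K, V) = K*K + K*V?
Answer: -1021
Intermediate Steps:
q(t, J) = (-4 + J)*(2 + t) (q(t, J) = (2 + t)*(-4 + J) = (-4 + J)*(2 + t))
u(K, V) = K² + K*V
j(g) = (-1 - 2*g)*(-5 - g) (j(g) = (g*(-2) - 1)*((g*(-2) - 1) + (-8 - 4*(-1) + 2*g + g*(-1))) = (-2*g - 1)*((-2*g - 1) + (-8 + 4 + 2*g - g)) = (-1 - 2*g)*((-1 - 2*g) + (-4 + g)) = (-1 - 2*g)*(-5 - g))
(-2)² - j(G) = (-2)² - (5 + 2*20² + 11*20) = 4 - (5 + 2*400 + 220) = 4 - (5 + 800 + 220) = 4 - 1*1025 = 4 - 1025 = -1021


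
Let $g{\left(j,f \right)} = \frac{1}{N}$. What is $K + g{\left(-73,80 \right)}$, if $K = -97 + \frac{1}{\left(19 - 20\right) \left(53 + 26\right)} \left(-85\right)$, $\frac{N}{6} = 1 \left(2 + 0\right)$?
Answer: $- \frac{90857}{948} \approx -95.841$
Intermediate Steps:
$N = 12$ ($N = 6 \cdot 1 \left(2 + 0\right) = 6 \cdot 1 \cdot 2 = 6 \cdot 2 = 12$)
$K = - \frac{7578}{79}$ ($K = -97 + \frac{1}{\left(-1\right) 79} \left(-85\right) = -97 + \frac{1}{-79} \left(-85\right) = -97 - - \frac{85}{79} = -97 + \frac{85}{79} = - \frac{7578}{79} \approx -95.924$)
$g{\left(j,f \right)} = \frac{1}{12}$
$K + g{\left(-73,80 \right)} = - \frac{7578}{79} + \frac{1}{12} = - \frac{90857}{948}$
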